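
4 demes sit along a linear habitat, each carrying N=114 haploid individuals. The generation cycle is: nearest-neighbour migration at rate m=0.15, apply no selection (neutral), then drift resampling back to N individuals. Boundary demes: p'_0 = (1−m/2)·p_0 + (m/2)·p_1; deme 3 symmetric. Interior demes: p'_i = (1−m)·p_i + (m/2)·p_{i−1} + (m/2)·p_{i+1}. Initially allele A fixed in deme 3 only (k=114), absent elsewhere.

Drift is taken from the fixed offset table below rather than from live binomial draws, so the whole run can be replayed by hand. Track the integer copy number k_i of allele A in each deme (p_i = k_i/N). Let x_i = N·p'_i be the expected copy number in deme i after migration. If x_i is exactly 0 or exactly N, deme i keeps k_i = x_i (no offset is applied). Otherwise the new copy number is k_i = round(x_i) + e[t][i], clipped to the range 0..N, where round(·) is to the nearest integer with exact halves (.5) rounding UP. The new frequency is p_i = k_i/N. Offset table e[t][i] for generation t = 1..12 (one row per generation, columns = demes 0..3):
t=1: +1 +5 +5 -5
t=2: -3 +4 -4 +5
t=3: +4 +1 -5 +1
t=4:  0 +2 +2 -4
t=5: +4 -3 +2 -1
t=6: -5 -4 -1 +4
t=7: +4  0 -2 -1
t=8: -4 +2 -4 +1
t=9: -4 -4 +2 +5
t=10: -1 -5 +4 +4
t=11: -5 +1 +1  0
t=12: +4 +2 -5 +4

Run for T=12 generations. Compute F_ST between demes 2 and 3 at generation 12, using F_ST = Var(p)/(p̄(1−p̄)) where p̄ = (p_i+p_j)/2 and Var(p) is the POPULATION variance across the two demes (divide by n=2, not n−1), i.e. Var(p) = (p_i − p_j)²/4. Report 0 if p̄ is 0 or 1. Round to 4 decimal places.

t=0: k=[0 0 0 114]
t=1: x=[0.0000 0.0000 8.5500 105.4500] k=[0 0 14 100]
t=2: x=[0.0000 1.0500 19.4000 93.5500] k=[0 5 15 99]
t=3: x=[0.3750 5.3750 20.5500 92.7000] k=[4 6 16 94]
t=4: x=[4.1500 6.6000 21.1000 88.1500] k=[4 9 23 84]
t=5: x=[4.3750 9.6750 26.5250 79.4250] k=[8 7 29 78]
t=6: x=[7.9250 8.7250 31.0250 74.3250] k=[3 5 30 78]
t=7: x=[3.1500 6.7250 31.7250 74.4000] k=[7 7 30 73]
t=8: x=[7.0000 8.7250 31.5000 69.7750] k=[3 11 28 71]
t=9: x=[3.6000 11.6750 29.9500 67.7750] k=[0 8 32 73]
t=10: x=[0.6000 9.2000 33.2750 69.9250] k=[0 4 37 74]
t=11: x=[0.3000 6.1750 37.3000 71.2250] k=[0 7 38 71]
t=12: x=[0.5250 8.8000 38.1500 68.5250] k=[5 11 33 73]

0.1237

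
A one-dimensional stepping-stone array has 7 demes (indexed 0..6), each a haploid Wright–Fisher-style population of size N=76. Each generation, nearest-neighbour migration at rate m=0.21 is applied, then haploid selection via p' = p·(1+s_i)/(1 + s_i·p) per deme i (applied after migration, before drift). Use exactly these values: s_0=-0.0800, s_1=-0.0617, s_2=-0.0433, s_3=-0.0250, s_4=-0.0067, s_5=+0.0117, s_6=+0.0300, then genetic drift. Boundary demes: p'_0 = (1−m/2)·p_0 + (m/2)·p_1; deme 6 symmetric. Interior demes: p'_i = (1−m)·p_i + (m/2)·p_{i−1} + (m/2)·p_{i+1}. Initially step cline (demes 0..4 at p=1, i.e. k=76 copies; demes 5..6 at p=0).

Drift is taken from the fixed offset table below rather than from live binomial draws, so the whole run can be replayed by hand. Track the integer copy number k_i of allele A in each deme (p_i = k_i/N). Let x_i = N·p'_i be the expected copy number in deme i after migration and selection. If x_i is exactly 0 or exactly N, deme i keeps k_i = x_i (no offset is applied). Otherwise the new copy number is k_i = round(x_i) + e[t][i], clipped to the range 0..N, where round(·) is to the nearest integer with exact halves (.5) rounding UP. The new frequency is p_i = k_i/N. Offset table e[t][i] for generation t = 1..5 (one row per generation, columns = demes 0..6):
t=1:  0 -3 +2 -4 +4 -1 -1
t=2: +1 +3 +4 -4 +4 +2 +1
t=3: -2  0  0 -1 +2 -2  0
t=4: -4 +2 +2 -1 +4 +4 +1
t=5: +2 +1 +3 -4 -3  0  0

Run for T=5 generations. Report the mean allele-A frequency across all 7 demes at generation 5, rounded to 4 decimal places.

t=0: k=[76 76 76 76 76 0 0]
t=1: x=[76.0000 76.0000 76.0000 76.0000 67.9719 8.0635 0.0000] k=[76 76 76 76 72 7 0]
t=2: x=[76.0000 76.0000 76.0000 75.5693 65.5345 13.2165 0.7568] k=[76 76 76 72 70 15 2]
t=3: x=[76.0000 76.0000 75.5611 72.1178 64.3689 19.5786 3.4614] k=[76 76 76 71 66 18 3]
t=4: x=[76.0000 76.0000 75.4514 70.8804 61.4059 21.6446 4.7038] k=[76 76 76 70 65 26 6]
t=5: x=[76.0000 76.0000 75.3417 69.9658 61.3507 28.2010 8.3164] k=[76 76 76 66 58 28 8]

0.7293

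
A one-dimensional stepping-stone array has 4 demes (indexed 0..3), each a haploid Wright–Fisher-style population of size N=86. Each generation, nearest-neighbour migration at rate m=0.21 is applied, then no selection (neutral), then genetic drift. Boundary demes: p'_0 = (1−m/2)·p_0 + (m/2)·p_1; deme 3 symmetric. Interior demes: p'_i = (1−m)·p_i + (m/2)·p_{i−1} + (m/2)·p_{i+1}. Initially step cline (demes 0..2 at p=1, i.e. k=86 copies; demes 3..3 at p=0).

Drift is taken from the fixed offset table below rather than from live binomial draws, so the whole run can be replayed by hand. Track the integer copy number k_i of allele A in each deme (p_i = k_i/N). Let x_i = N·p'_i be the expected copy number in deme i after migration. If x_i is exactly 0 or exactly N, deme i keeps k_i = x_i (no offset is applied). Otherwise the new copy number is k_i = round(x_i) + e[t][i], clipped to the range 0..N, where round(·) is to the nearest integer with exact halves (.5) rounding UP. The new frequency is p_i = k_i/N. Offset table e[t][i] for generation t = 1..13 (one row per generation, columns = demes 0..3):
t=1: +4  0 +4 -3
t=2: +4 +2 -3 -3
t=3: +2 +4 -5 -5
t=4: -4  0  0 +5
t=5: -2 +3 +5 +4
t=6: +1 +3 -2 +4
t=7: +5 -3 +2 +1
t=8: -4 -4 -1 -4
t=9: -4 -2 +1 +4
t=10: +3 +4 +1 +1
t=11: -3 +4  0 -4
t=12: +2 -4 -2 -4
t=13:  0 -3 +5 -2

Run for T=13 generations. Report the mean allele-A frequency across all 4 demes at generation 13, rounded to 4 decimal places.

0.7209

t=0: k=[86 86 86 0]
t=1: x=[86.0000 86.0000 76.9700 9.0300] k=[86 86 81 6]
t=2: x=[86.0000 85.4750 73.6500 13.8750] k=[86 86 71 11]
t=3: x=[86.0000 84.4250 66.2750 17.3000] k=[86 86 61 12]
t=4: x=[86.0000 83.3750 58.4800 17.1450] k=[86 83 58 22]
t=5: x=[85.6850 80.6900 56.8450 25.7800] k=[84 84 62 30]
t=6: x=[84.0000 81.6900 60.9500 33.3600] k=[85 85 59 37]
t=7: x=[85.0000 82.2700 59.4200 39.3100] k=[86 79 61 40]
t=8: x=[85.2650 77.8450 60.6850 42.2050] k=[81 74 60 38]
t=9: x=[80.2650 73.2650 59.1600 40.3100] k=[76 71 60 44]
t=10: x=[75.4750 70.3700 59.4750 45.6800] k=[78 74 60 47]
t=11: x=[77.5800 72.9500 60.1050 48.3650] k=[75 77 60 44]
t=12: x=[75.2100 75.0050 60.1050 45.6800] k=[77 71 58 42]
t=13: x=[76.3700 70.2650 57.6850 43.6800] k=[76 67 63 42]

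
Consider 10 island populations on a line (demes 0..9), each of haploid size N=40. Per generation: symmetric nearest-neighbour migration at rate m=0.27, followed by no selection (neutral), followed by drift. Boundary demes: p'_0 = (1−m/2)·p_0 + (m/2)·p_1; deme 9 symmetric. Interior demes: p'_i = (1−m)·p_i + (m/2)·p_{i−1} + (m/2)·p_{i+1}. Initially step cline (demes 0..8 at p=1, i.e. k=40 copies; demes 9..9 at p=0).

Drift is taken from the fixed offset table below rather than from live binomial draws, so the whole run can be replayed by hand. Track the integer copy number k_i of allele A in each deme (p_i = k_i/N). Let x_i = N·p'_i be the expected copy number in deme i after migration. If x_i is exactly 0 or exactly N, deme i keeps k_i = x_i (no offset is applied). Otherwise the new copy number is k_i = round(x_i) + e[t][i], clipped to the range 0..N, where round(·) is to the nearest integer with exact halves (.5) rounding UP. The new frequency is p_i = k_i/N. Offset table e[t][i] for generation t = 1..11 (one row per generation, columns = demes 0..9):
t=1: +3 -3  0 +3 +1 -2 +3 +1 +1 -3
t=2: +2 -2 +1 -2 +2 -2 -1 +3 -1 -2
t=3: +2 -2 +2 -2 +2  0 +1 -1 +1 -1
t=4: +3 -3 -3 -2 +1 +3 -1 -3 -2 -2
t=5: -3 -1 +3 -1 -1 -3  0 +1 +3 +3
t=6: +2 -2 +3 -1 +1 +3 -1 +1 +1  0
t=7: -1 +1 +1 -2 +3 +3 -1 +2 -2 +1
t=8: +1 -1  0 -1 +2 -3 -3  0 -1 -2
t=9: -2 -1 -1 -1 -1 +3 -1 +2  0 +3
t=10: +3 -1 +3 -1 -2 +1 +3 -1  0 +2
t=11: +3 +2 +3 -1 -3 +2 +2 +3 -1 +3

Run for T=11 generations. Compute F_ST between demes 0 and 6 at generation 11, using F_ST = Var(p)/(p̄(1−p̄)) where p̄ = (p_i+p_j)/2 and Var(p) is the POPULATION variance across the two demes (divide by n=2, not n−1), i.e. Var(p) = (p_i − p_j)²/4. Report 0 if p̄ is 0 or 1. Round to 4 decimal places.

t=0: k=[40 40 40 40 40 40 40 40 40 0]
t=1: x=[40.0000 40.0000 40.0000 40.0000 40.0000 40.0000 40.0000 40.0000 34.6000 5.4000] k=[40 40 40 40 40 40 40 40 36 2]
t=2: x=[40.0000 40.0000 40.0000 40.0000 40.0000 40.0000 40.0000 39.4600 31.9500 6.5900] k=[40 40 40 40 40 40 40 40 31 5]
t=3: x=[40.0000 40.0000 40.0000 40.0000 40.0000 40.0000 40.0000 38.7850 28.7050 8.5100] k=[40 40 40 40 40 40 40 38 30 8]
t=4: x=[40.0000 40.0000 40.0000 40.0000 40.0000 40.0000 39.7300 37.1900 28.1100 10.9700] k=[40 40 40 40 40 40 39 34 26 9]
t=5: x=[40.0000 40.0000 40.0000 40.0000 40.0000 39.8650 38.4600 33.5950 24.7850 11.2950] k=[40 40 40 40 40 37 38 35 28 14]
t=6: x=[40.0000 40.0000 40.0000 40.0000 39.5950 37.5400 37.4600 34.4600 27.0550 15.8900] k=[40 40 40 40 40 40 36 35 28 16]
t=7: x=[40.0000 40.0000 40.0000 40.0000 40.0000 39.4600 36.4050 34.1900 27.3250 17.6200] k=[40 40 40 40 40 40 35 36 25 19]
t=8: x=[40.0000 40.0000 40.0000 40.0000 40.0000 39.3250 35.8100 34.3800 25.6750 19.8100] k=[40 40 40 40 40 36 33 34 25 18]
t=9: x=[40.0000 40.0000 40.0000 40.0000 39.4600 36.1350 33.5400 32.6500 25.2700 18.9450] k=[40 40 40 40 38 39 33 35 25 22]
t=10: x=[40.0000 40.0000 40.0000 39.7300 38.4050 38.0550 34.0800 33.3800 25.9450 22.4050] k=[40 40 40 39 36 39 37 32 26 24]
t=11: x=[40.0000 40.0000 39.8650 38.7300 36.8100 38.3250 36.5950 31.8650 26.5400 24.2700] k=[40 40 40 38 34 40 39 35 26 27]

0.0127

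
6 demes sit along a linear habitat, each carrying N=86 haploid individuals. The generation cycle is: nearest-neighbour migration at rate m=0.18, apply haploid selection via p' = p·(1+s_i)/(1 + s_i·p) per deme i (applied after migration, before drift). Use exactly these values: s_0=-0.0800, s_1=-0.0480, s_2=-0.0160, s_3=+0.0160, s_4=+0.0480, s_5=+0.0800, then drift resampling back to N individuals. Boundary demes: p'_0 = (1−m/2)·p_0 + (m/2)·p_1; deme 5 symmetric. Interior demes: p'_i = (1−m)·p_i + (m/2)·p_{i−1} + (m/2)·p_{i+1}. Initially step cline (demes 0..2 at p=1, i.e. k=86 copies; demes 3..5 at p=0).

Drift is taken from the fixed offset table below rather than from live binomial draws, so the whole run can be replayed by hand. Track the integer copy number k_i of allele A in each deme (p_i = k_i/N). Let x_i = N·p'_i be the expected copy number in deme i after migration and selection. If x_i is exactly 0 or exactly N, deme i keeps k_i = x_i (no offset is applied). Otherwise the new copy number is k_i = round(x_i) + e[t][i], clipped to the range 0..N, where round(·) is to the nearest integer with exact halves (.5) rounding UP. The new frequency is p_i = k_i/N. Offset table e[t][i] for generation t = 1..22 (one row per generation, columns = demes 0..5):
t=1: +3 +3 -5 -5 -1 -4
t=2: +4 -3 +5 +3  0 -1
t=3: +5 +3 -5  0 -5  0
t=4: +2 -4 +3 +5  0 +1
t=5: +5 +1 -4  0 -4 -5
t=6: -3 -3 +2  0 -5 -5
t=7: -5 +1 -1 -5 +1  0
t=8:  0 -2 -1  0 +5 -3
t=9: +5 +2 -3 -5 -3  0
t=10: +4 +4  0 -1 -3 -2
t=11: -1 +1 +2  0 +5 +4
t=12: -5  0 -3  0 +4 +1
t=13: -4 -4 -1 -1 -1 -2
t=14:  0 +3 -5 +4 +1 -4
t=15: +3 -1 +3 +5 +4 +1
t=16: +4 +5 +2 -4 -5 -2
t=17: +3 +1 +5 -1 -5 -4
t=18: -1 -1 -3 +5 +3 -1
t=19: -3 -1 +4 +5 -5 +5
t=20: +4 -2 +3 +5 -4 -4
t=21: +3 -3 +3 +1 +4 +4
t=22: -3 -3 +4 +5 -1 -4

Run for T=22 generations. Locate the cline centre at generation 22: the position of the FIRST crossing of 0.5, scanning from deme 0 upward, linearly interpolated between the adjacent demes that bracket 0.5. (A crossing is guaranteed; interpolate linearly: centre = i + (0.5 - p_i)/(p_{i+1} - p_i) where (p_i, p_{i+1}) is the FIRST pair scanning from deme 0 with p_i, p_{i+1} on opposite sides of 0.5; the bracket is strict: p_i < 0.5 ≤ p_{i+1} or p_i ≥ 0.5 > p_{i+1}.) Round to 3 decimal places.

3.185

t=0: k=[86 86 86 0 0 0]
t=1: x=[86.0000 86.0000 78.1456 7.8525 0.0000 0.0000] k=[86 86 73 3 0 0]
t=2: x=[86.0000 84.7719 67.6381 9.1591 0.2829 0.0000] k=[86 82 73 12 0 0]
t=3: x=[85.6088 81.3378 68.0924 16.6218 1.1312 0.0000] k=[86 84 63 17 0 0]
t=4: x=[85.8044 82.1114 60.4614 19.8513 1.6021 0.0000] k=[86 78 63 25 2 0]
t=5: x=[85.2180 76.9805 60.6426 26.6410 4.0679 0.1944] k=[86 78 57 27 0 0]
t=6: x=[85.2180 76.4192 55.8751 27.5665 2.5432 0.0000] k=[82 73 58 28 0 0]
t=7: x=[80.7970 71.8893 56.3374 28.4816 2.6373 0.0000] k=[76 73 55 23 4 0]
t=8: x=[74.9517 71.0522 53.4142 24.4468 5.5901 0.3887] k=[75 69 52 24 11 0]
t=9: x=[73.6012 67.3002 50.6748 25.6347 11.6440 1.0682] k=[79 69 48 21 9 1]
t=10: x=[77.4811 67.3002 47.1167 22.6136 9.7583 1.8546] k=[81 71 47 22 7 0]
t=11: x=[79.6250 69.0815 46.5658 23.1677 8.0558 0.6800] k=[79 70 49 23 13 5]
t=12: x=[77.5774 68.2367 48.2086 24.7186 13.7118 6.1449] k=[73 68 45 25 18 7]
t=13: x=[71.5766 65.6251 44.9240 26.4599 18.3065 8.5655] k=[68 62 44 25 17 7]
t=14: x=[66.2187 60.0372 43.5633 26.2788 17.4634 8.4698] k=[66 63 39 30 18 4]
t=15: x=[64.4099 60.2311 40.0047 30.0395 18.4914 5.6531] k=[67 59 43 35 22 7]
t=16: x=[64.9843 57.3480 43.3733 34.8786 22.5922 8.9485] k=[69 62 45 31 18 7]
t=17: x=[67.1726 60.2209 44.9240 31.4058 18.8613 8.5655] k=[70 61 50 30 14 5]
t=18: x=[68.0336 59.9352 48.8500 30.6725 15.2081 6.2411] k=[67 59 46 36 18 5]
t=19: x=[64.9843 57.6227 45.9250 35.6107 19.1385 6.6256] k=[62 57 50 41 14 12]
t=20: x=[60.0651 55.8643 49.4815 39.7191 16.8769 13.0070] k=[64 54 52 45 13 9]
t=21: x=[61.6720 53.7346 51.2164 43.0913 16.1253 10.0215] k=[65 51 54 44 20 14]
t=22: x=[62.3369 51.5191 52.5007 43.0813 22.3876 15.4936] k=[59 49 57 48 21 11]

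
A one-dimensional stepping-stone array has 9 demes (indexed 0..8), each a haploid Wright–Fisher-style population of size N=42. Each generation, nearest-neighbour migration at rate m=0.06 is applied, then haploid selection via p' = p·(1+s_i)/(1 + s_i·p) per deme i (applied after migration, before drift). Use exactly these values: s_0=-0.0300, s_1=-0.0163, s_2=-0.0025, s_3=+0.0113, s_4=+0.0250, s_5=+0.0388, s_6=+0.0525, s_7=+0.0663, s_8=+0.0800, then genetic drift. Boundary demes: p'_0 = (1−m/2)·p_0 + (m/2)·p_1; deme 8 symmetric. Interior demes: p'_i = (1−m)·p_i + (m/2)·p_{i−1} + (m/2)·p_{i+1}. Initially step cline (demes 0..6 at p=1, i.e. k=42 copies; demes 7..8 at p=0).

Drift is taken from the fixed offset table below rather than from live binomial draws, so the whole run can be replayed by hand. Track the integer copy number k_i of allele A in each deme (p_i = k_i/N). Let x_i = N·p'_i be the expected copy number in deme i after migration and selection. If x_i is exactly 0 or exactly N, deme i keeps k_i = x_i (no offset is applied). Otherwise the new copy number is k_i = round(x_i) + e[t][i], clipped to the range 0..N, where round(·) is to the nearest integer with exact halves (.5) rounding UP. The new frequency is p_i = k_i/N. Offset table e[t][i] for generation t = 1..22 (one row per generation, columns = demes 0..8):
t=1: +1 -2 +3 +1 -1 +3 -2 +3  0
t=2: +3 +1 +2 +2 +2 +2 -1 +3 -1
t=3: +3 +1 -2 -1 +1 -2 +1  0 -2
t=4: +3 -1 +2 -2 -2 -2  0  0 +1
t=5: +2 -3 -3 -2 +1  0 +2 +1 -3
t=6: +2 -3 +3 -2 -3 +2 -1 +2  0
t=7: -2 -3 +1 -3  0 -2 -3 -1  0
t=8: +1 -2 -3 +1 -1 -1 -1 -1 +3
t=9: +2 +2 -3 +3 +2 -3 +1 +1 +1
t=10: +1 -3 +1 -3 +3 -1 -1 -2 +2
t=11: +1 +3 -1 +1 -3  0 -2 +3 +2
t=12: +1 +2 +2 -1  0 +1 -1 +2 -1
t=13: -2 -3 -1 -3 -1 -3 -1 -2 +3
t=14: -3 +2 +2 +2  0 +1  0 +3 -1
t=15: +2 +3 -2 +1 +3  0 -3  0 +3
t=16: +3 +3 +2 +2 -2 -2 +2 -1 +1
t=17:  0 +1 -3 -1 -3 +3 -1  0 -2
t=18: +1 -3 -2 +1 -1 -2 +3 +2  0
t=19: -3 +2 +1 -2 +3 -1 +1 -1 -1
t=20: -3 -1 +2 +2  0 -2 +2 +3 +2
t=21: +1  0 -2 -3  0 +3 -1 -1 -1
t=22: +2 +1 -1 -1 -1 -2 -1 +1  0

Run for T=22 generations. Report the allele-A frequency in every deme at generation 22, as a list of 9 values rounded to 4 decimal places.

[0.9286, 0.9762, 0.8095, 0.8095, 0.8810, 0.7619, 0.7857, 0.7619, 0.5952]

t=0: k=[42 42 42 42 42 42 42 0 0]
t=1: x=[42.0000 42.0000 42.0000 42.0000 42.0000 42.0000 40.8011 1.3409 0.0000] k=[42 42 42 42 42 42 39 4 0]
t=2: x=[42.0000 42.0000 42.0000 42.0000 42.0000 41.9134 38.2198 5.2163 0.1296] k=[42 42 42 42 42 42 37 8 0]
t=3: x=[42.0000 42.0000 42.0000 42.0000 42.0000 41.8556 36.5281 9.0785 0.2591] k=[42 42 42 42 42 40 38 9 0]
t=4: x=[42.0000 42.0000 42.0000 42.0000 41.9415 40.0713 37.4037 10.0837 0.2915] k=[42 42 42 42 40 38 37 10 1]
t=5: x=[42.0000 42.0000 42.0000 41.9407 40.0465 38.1647 36.4704 11.0549 1.3683] k=[42 42 42 40 41 38 38 12 0]
t=6: x=[42.0000 42.0000 41.9398 40.1104 40.9066 38.2229 37.4325 12.9888 0.3885] k=[42 42 42 38 38 40 36 15 0]
t=7: x=[42.0000 42.0000 41.8797 38.1594 38.1473 39.8973 35.7665 15.8076 0.4856] k=[42 42 42 35 38 38 33 15 0]
t=8: x=[42.0000 42.0000 41.7895 35.3630 38.0003 37.9902 32.9778 15.7161 0.4856] k=[42 42 39 36 37 37 32 15 3]
t=9: x=[42.0000 41.9085 38.9930 36.1766 37.0783 37.0195 32.0341 15.7771 3.6057] k=[42 42 36 39 39 34 33 17 5]
t=10: x=[42.0000 41.8170 36.2576 38.9420 38.9212 34.3608 32.9195 17.7747 5.7303] k=[42 39 37 36 42 33 32 16 8]
t=11: x=[41.9072 38.9843 37.0190 36.2659 41.5609 33.5010 31.9465 16.8839 8.7617] k=[42 42 36 37 39 34 30 20 11]
t=12: x=[42.0000 41.8170 36.1975 37.0790 38.8624 34.2729 30.2577 20.7034 11.9158] k=[42 42 38 36 39 35 29 23 11]
t=13: x=[42.0000 41.8780 38.0511 36.2063 38.8624 35.1608 29.4548 23.4869 12.0089] k=[42 39 37 33 38 32 28 21 15]
t=14: x=[41.9072 38.9843 36.9288 33.3475 37.7650 32.3459 28.3850 21.7038 15.9337] k=[39 41 39 35 38 33 28 25 15]
t=15: x=[38.9756 40.8619 38.9329 35.2737 37.8532 33.2663 28.5324 25.4381 16.0561] k=[41 42 37 36 41 33 26 25 19]
t=16: x=[41.0007 41.8170 37.1092 36.2361 40.6428 33.2956 26.6813 25.4974 19.9843] k=[42 42 39 38 39 31 29 24 21]
t=17: x=[42.0000 41.9085 39.0531 38.0999 38.8037 31.4829 29.3665 24.7164 21.8975] k=[42 42 36 37 36 34 28 25 20]
t=18: x=[42.0000 41.8170 36.1975 36.9898 36.0964 34.1264 28.5618 25.5862 20.9576] k=[42 39 34 38 35 32 32 28 21]
t=19: x=[41.9072 38.8930 34.2542 37.8324 35.1429 32.3753 32.2678 28.5046 22.0173] k=[39 41 35 36 38 31 33 28 21]
t=20: x=[38.9756 40.7401 35.1957 36.0873 37.8238 31.5713 33.1526 28.5339 22.0173] k=[36 40 37 38 38 30 35 32 24]
t=21: x=[35.9643 39.7553 37.1092 38.0108 37.8532 30.7070 35.0615 32.3359 25.0238] k=[37 40 35 35 38 34 34 31 24]
t=22: x=[36.9564 39.7249 35.1356 35.1546 37.8826 34.3608 34.2390 31.3969 24.9942] k=[39 41 34 34 37 32 33 32 25]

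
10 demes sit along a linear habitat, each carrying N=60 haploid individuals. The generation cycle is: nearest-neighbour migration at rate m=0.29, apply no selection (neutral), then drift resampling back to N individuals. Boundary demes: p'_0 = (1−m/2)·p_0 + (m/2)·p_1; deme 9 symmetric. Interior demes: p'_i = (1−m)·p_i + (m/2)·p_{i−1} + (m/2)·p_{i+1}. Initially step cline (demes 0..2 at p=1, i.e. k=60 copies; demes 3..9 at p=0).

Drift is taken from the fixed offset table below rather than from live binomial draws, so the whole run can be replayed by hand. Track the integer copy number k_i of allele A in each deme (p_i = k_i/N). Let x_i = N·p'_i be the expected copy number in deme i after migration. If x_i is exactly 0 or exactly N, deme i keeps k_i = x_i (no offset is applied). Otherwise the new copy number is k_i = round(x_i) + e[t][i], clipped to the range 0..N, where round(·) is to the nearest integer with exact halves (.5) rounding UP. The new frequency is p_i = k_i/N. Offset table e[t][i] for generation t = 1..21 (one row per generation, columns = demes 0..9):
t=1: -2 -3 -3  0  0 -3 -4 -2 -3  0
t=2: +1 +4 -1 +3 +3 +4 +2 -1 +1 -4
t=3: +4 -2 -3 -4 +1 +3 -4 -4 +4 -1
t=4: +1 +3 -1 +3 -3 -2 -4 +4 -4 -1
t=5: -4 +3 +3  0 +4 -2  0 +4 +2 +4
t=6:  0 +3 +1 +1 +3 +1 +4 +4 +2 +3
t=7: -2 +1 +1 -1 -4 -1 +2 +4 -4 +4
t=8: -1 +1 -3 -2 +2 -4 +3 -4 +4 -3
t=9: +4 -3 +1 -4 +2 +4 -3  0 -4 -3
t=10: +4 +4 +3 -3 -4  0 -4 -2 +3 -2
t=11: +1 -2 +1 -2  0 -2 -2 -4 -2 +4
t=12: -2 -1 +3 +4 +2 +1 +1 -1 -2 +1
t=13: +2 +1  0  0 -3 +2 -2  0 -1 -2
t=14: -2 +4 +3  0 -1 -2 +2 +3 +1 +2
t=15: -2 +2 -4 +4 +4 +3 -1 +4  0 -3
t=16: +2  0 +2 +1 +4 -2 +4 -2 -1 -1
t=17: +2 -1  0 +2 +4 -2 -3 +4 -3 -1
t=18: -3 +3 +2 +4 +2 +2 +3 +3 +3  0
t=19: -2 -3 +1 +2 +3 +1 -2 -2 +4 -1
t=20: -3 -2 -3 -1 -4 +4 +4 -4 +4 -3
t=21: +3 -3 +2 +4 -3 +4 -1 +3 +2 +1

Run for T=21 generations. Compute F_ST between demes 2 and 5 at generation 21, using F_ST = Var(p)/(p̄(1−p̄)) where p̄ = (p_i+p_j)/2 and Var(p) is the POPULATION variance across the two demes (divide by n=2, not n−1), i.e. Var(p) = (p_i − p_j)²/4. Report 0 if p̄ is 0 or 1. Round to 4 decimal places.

t=0: k=[60 60 60 0 0 0 0 0 0 0]
t=1: x=[60.0000 60.0000 51.3000 8.7000 0.0000 0.0000 0.0000 0.0000 0.0000 0.0000] k=[60 60 48 9 0 0 0 0 0 0]
t=2: x=[60.0000 58.2600 44.0850 13.3500 1.3050 0.0000 0.0000 0.0000 0.0000 0.0000] k=[60 60 43 16 4 0 0 0 0 0]
t=3: x=[60.0000 57.5350 41.5500 18.1750 5.1600 0.5800 0.0000 0.0000 0.0000 0.0000] k=[60 56 39 14 6 4 0 0 0 0]
t=4: x=[59.4200 54.1150 37.8400 16.4650 6.8700 3.7100 0.5800 0.0000 0.0000 0.0000] k=[60 57 37 19 4 2 0 0 0 0]
t=5: x=[59.5650 54.5350 37.2900 19.4350 5.8850 2.0000 0.2900 0.0000 0.0000 0.0000] k=[56 58 40 19 10 0 0 0 0 0]
t=6: x=[56.2900 55.1000 39.5650 20.7400 9.8550 1.4500 0.0000 0.0000 0.0000 0.0000] k=[56 58 41 22 13 2 0 0 0 0]
t=7: x=[56.2900 55.2450 40.7100 23.4500 12.7100 3.3050 0.2900 0.0000 0.0000 0.0000] k=[54 56 42 22 9 2 2 0 0 0]
t=8: x=[54.2900 53.6800 41.1300 23.0150 9.8700 3.0150 1.7100 0.2900 0.0000 0.0000] k=[53 55 38 21 12 0 5 0 0 0]
t=9: x=[53.2900 52.2450 38.0000 22.1600 11.5650 2.4650 3.5500 0.7250 0.0000 0.0000] k=[57 49 39 18 14 6 1 1 0 0]
t=10: x=[55.8400 48.7100 37.4050 20.4650 13.4200 6.4350 1.7250 0.8550 0.1450 0.0000] k=[60 53 40 17 9 6 0 0 3 0]
t=11: x=[58.9850 52.1300 38.5500 19.1750 9.7250 5.5650 0.8700 0.4350 2.1300 0.4350] k=[60 50 40 17 10 4 0 0 0 4]
t=12: x=[58.5500 50.0000 38.1150 19.3200 10.1450 4.2900 0.5800 0.0000 0.5800 3.4200] k=[57 49 41 23 12 5 2 0 0 4]
t=13: x=[55.8400 49.0000 39.5500 24.0150 12.5800 5.5800 2.1450 0.2900 0.5800 3.4200] k=[58 50 40 24 10 8 0 0 0 1]
t=14: x=[56.8400 49.7100 39.1300 24.2900 11.7400 7.1300 1.1600 0.0000 0.1450 0.8550] k=[55 54 42 24 11 5 3 0 1 3]
t=15: x=[54.8550 52.4050 41.1300 24.7250 12.0150 5.5800 2.8550 0.5800 1.1450 2.7100] k=[53 54 37 29 16 9 2 5 1 0]
t=16: x=[53.1450 51.3900 38.3050 28.2750 16.8700 9.0000 3.4500 3.9850 1.4350 0.1450] k=[55 51 40 29 21 7 7 2 0 0]
t=17: x=[54.4200 49.9850 40.0000 29.4350 20.1300 9.0300 6.2750 2.4350 0.2900 0.0000] k=[56 49 40 31 24 7 3 6 0 0]
t=18: x=[54.9850 48.7100 40.0000 31.2900 22.5500 8.8850 4.0150 4.6950 0.8700 0.0000] k=[52 52 42 35 25 11 7 8 4 0]
t=19: x=[52.0000 50.5500 42.4350 34.5650 24.4200 12.4500 7.7250 7.2750 4.0000 0.5800] k=[50 48 43 37 27 13 6 5 8 0]
t=20: x=[49.7100 47.5650 42.8550 36.4200 26.4200 14.0150 6.8700 5.5800 6.4050 1.1600] k=[47 46 40 35 22 18 11 2 10 0]
t=21: x=[46.8550 45.2750 40.1450 33.8400 23.3050 17.5650 10.7100 4.4650 7.3900 1.4500] k=[50 42 42 38 20 22 10 7 9 2]

0.1116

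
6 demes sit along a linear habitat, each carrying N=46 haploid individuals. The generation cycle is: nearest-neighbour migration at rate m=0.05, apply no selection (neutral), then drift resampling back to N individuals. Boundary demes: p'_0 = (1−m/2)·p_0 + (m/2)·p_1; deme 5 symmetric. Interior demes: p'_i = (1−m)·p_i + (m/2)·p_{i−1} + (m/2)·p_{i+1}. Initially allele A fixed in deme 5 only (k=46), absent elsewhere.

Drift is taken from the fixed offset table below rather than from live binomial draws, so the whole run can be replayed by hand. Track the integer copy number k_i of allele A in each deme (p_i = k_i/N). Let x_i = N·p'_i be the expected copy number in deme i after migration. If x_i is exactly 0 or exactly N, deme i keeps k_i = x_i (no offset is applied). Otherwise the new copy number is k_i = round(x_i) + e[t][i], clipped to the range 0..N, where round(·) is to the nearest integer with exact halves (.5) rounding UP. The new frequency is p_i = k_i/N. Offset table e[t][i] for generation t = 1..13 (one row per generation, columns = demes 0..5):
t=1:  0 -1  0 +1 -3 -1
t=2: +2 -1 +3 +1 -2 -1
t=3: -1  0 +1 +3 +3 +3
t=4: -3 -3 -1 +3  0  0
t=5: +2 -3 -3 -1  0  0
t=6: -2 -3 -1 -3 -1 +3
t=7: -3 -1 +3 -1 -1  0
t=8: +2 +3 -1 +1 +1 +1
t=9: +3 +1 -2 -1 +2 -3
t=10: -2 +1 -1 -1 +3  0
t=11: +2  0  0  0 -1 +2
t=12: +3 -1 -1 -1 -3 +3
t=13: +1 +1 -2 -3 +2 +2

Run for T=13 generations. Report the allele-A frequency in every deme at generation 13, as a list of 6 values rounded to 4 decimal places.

t=0: k=[0 0 0 0 0 46]
t=1: x=[0.0000 0.0000 0.0000 0.0000 1.1500 44.8500] k=[0 0 0 0 0 44]
t=2: x=[0.0000 0.0000 0.0000 0.0000 1.1000 42.9000] k=[0 0 0 0 0 42]
t=3: x=[0.0000 0.0000 0.0000 0.0000 1.0500 40.9500] k=[0 0 0 0 4 44]
t=4: x=[0.0000 0.0000 0.0000 0.1000 4.9000 43.0000] k=[0 0 0 3 5 43]
t=5: x=[0.0000 0.0000 0.0750 2.9750 5.9000 42.0500] k=[0 0 0 2 6 42]
t=6: x=[0.0000 0.0000 0.0500 2.0500 6.8000 41.1000] k=[0 0 0 0 6 44]
t=7: x=[0.0000 0.0000 0.0000 0.1500 6.8000 43.0500] k=[0 0 0 0 6 43]
t=8: x=[0.0000 0.0000 0.0000 0.1500 6.7750 42.0750] k=[0 0 0 1 8 43]
t=9: x=[0.0000 0.0000 0.0250 1.1500 8.7000 42.1250] k=[0 0 0 0 11 39]
t=10: x=[0.0000 0.0000 0.0000 0.2750 11.4250 38.3000] k=[0 0 0 0 14 38]
t=11: x=[0.0000 0.0000 0.0000 0.3500 14.2500 37.4000] k=[0 0 0 0 13 39]
t=12: x=[0.0000 0.0000 0.0000 0.3250 13.3250 38.3500] k=[0 0 0 0 10 41]
t=13: x=[0.0000 0.0000 0.0000 0.2500 10.5250 40.2250] k=[0 0 0 0 13 42]

[0.0000, 0.0000, 0.0000, 0.0000, 0.2826, 0.9130]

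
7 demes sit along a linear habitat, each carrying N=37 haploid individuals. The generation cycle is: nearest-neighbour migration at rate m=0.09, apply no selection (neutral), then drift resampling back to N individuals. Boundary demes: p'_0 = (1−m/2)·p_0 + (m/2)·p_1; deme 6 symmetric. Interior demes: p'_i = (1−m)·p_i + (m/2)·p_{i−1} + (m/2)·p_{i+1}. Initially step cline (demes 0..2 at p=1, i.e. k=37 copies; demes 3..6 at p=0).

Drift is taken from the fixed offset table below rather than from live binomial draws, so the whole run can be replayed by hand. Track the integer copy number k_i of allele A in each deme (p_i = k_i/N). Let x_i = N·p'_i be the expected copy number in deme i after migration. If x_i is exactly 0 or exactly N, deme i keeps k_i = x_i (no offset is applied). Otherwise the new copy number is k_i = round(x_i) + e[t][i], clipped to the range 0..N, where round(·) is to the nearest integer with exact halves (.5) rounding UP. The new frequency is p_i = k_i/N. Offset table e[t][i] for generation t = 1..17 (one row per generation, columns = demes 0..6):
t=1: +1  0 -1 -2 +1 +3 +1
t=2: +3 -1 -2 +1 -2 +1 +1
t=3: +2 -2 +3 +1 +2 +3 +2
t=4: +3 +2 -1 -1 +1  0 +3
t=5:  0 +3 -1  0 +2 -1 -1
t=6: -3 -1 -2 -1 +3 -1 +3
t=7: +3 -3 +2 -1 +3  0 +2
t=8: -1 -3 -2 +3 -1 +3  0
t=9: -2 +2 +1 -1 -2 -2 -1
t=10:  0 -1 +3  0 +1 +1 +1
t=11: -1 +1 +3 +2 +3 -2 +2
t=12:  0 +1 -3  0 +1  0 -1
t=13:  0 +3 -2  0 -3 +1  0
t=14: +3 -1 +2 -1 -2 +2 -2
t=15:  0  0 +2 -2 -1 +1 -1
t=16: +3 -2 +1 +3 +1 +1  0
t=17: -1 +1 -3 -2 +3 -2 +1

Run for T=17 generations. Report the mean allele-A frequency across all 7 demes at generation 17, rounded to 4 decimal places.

t=0: k=[37 37 37 0 0 0 0]
t=1: x=[37.0000 37.0000 35.3350 1.6650 0.0000 0.0000 0.0000] k=[37 37 34 0 0 0 0]
t=2: x=[37.0000 36.8650 32.6050 1.5300 0.0000 0.0000 0.0000] k=[37 36 31 3 0 0 0]
t=3: x=[36.9550 35.8200 29.9650 4.1250 0.1350 0.0000 0.0000] k=[37 34 33 5 2 0 0]
t=4: x=[36.8650 34.0900 31.7850 6.1250 2.0450 0.0900 0.0000] k=[37 36 31 5 3 0 0]
t=5: x=[36.9550 35.8200 30.0550 6.0800 2.9550 0.1350 0.0000] k=[37 37 29 6 5 0 0]
t=6: x=[37.0000 36.6400 28.3250 6.9900 4.8200 0.2250 0.0000] k=[37 36 26 6 8 0 0]
t=7: x=[36.9550 35.5950 25.5500 6.9900 7.5500 0.3600 0.0000] k=[37 33 28 6 11 0 0]
t=8: x=[36.8200 32.9550 27.2350 7.2150 10.2800 0.4950 0.0000] k=[36 30 25 10 9 3 0]
t=9: x=[35.7300 30.0450 24.5500 10.6300 8.7750 3.1350 0.1350] k=[34 32 26 10 7 1 0]
t=10: x=[33.9100 31.8200 25.5500 10.5850 6.8650 1.2250 0.0450] k=[34 31 29 11 8 2 1]
t=11: x=[33.8650 31.0450 28.2800 11.6750 7.8650 2.2250 1.0450] k=[33 32 31 14 11 0 3]
t=12: x=[32.9550 32.0000 30.2800 14.6300 10.6400 0.6300 2.8650] k=[33 33 27 15 12 1 2]
t=13: x=[33.0000 32.7300 26.7300 15.4050 11.6400 1.5400 1.9550] k=[33 36 25 15 9 3 2]
t=14: x=[33.1350 35.3700 25.0450 15.1800 9.0000 3.2250 2.0450] k=[36 34 27 14 7 5 0]
t=15: x=[35.9100 33.7750 26.7300 14.2700 7.2250 4.8650 0.2250] k=[36 34 29 12 6 6 0]
t=16: x=[35.9100 33.8650 28.4600 12.4950 6.2700 5.7300 0.2700] k=[37 32 29 15 7 7 0]
t=17: x=[36.7750 32.0900 28.5050 15.2700 7.3600 6.6850 0.3150] k=[36 33 26 13 10 5 1]

0.4788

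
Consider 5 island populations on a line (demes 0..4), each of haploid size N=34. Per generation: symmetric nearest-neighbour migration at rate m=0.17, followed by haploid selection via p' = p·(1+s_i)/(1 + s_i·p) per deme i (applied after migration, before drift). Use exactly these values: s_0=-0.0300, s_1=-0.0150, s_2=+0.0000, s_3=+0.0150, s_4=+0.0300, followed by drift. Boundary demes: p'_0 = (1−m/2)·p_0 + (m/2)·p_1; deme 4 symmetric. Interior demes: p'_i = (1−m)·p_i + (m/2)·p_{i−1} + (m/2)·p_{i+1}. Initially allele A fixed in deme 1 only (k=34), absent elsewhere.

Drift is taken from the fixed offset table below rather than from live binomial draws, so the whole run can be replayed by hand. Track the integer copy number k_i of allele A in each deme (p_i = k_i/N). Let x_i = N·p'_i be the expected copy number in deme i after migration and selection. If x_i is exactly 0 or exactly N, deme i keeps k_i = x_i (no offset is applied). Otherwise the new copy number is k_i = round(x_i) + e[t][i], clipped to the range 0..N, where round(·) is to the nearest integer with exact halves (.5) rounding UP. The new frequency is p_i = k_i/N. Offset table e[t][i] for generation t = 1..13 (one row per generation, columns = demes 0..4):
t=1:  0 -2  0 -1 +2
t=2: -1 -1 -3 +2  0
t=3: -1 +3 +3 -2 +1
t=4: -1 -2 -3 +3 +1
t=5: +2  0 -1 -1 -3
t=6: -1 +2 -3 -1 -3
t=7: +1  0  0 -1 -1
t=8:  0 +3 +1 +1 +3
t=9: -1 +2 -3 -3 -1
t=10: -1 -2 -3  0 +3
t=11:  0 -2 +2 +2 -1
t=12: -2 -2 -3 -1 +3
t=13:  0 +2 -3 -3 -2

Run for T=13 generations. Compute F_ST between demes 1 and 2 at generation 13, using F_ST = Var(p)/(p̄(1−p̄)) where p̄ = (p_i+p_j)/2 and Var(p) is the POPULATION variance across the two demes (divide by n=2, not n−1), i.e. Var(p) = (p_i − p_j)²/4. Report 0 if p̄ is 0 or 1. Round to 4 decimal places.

0.1148

t=0: k=[0 34 0 0 0]
t=1: x=[2.8105 28.1471 2.8900 0.0000 0.0000] k=[3 26 3 0 0]
t=2: x=[4.8275 21.9728 4.7000 0.2588 0.0000] k=[4 21 2 2 0]
t=3: x=[5.3071 17.8119 3.6150 1.8560 0.1751] k=[4 21 7 0 1]
t=4: x=[5.3071 18.2373 7.5950 0.6900 0.9417] k=[4 16 5 4 2]
t=5: x=[4.8911 13.9206 5.8500 3.9669 2.2308] k=[7 14 5 3 0]
t=6: x=[7.4169 12.5202 5.5950 2.9549 0.2626] k=[6 15 3 2 0]
t=7: x=[6.6015 13.0931 3.9350 1.9421 0.1751] k=[8 13 4 1 0]
t=8: x=[8.2335 11.6938 4.5100 1.1869 0.0875] k=[8 15 6 2 3]
t=9: x=[8.4009 13.5167 6.4250 2.4587 2.9947] k=[7 16 3 0 2]
t=10: x=[7.5840 14.0054 3.8500 0.4313 1.8819] k=[7 12 1 0 5]
t=11: x=[7.2497 10.5298 1.8500 0.5175 4.6933] k=[7 9 4 3 4]
t=12: x=[6.9992 8.3097 4.3400 3.2131 4.0186] k=[5 6 1 2 7]
t=13: x=[4.9547 5.4208 1.5100 2.3727 6.7332] k=[5 7 0 0 5]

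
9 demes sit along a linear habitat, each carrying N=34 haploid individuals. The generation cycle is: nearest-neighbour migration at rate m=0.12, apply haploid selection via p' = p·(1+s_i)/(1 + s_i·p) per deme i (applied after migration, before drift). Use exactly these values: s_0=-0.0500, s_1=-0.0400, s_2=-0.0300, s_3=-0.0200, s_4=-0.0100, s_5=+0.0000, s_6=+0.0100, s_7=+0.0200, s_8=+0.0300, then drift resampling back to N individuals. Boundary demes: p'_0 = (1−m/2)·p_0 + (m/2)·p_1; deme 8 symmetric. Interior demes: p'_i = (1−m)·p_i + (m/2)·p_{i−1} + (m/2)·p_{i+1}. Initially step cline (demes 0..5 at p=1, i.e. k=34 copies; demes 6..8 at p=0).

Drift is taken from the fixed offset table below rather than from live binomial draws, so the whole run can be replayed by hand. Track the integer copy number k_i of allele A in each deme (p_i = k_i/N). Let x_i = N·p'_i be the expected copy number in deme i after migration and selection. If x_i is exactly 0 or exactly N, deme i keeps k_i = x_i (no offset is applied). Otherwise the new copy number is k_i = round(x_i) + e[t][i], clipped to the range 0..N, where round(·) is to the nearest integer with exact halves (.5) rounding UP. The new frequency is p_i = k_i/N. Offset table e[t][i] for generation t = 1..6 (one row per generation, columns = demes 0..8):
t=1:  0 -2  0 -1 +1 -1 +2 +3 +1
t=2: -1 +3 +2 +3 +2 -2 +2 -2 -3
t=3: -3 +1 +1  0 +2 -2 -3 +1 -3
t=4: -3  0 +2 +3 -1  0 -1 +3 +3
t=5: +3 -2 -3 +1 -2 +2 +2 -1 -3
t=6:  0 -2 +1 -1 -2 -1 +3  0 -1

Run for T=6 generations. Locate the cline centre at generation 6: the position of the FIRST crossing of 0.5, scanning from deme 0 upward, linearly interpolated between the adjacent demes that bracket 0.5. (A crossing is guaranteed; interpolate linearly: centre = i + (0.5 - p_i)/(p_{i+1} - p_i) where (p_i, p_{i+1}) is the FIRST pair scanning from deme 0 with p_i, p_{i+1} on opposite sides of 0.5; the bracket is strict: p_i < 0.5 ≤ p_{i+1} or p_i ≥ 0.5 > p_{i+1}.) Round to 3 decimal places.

t=0: k=[34 34 34 34 34 34 0 0 0]
t=1: x=[34.0000 34.0000 34.0000 34.0000 34.0000 31.9600 2.0592 0.0000 0.0000] k=[34 34 34 34 34 31 4 0 0]
t=2: x=[34.0000 34.0000 34.0000 34.0000 33.8182 29.5600 5.4252 0.2448 0.0000] k=[34 34 34 34 34 28 7 0 0]
t=3: x=[34.0000 34.0000 34.0000 34.0000 33.6364 27.1000 7.9002 0.4283 0.0000] k=[34 34 34 34 34 25 5 1 0]
t=4: x=[34.0000 34.0000 34.0000 34.0000 33.4546 24.3400 6.0091 1.2028 0.0618] k=[34 34 34 34 32 24 5 4 3]
t=5: x=[34.0000 34.0000 34.0000 33.8776 31.6178 23.3400 6.1298 4.0704 3.1433] k=[34 34 34 34 30 25 8 3 0]
t=6: x=[34.0000 34.0000 34.0000 33.7551 29.9039 24.2800 8.7847 3.1766 0.1854] k=[34 34 34 33 28 23 12 3 0]

5.545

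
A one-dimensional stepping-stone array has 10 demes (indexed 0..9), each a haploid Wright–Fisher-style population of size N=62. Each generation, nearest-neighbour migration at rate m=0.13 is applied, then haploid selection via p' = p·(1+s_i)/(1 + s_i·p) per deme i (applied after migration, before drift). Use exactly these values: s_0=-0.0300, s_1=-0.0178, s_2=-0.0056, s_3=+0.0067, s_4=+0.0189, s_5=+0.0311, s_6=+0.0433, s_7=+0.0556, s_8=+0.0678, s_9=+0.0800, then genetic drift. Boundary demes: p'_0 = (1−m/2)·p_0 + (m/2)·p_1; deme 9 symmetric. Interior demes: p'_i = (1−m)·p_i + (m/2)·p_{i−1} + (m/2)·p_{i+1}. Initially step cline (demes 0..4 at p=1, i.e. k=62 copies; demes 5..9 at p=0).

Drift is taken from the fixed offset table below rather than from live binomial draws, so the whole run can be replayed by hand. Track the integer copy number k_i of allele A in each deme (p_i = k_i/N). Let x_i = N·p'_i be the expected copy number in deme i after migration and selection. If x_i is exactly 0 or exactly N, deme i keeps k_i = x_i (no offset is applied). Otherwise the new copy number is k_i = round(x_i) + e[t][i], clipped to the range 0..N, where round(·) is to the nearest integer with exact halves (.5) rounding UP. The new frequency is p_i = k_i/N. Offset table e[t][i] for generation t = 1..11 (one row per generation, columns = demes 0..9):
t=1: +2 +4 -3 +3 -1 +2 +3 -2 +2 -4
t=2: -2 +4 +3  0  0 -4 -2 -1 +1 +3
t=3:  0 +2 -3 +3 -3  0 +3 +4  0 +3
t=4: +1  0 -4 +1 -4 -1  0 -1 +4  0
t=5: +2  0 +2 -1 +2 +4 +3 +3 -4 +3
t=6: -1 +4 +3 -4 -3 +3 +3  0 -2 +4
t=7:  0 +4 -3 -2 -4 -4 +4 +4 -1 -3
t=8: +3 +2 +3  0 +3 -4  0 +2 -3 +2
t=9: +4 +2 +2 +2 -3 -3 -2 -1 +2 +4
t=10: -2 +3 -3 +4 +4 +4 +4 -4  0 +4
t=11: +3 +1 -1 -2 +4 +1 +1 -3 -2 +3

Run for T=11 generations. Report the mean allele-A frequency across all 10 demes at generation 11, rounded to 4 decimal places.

t=0: k=[62 62 62 62 62 0 0 0 0 0]
t=1: x=[62.0000 62.0000 62.0000 62.0000 58.0400 4.1469 0.0000 0.0000 0.0000 0.0000] k=[62 62 62 62 57 6 0 0 0 0]
t=2: x=[62.0000 62.0000 62.0000 61.6772 54.1394 9.1616 0.4068 0.0000 0.0000 0.0000] k=[62 62 62 62 54 5 0 0 0 0]
t=3: x=[62.0000 62.0000 62.0000 61.4834 51.4993 8.0726 0.3390 0.0000 0.0000 0.0000] k=[62 62 62 62 48 8 3 0 0 0]
t=4: x=[62.0000 62.0000 62.0000 61.0960 46.5284 10.5402 3.2584 0.2058 0.0000 0.0000] k=[62 62 62 62 43 10 3 0 0 0]
t=5: x=[62.0000 62.0000 62.0000 60.7731 42.3422 11.9833 3.3934 0.2058 0.0000 0.0000] k=[62 62 62 60 44 16 6 3 0 0]
t=6: x=[62.0000 62.0000 61.8693 59.1085 43.4642 17.5528 6.7043 3.1583 0.2082 0.0000] k=[62 62 62 55 40 21 10 3 0 0]
t=7: x=[62.0000 62.0000 61.5425 54.5240 40.0064 21.9523 10.6281 3.4312 0.2082 0.0000] k=[62 62 59 53 36 18 15 7 0 0]
t=8: x=[62.0000 61.8015 58.7879 52.3396 36.2174 19.3807 15.1551 7.4109 0.4856 0.0000] k=[62 62 62 52 39 15 15 9 0 0]
t=9: x=[62.0000 62.0000 61.3464 51.8618 38.5586 16.9343 15.0887 9.2217 0.6243 0.0000] k=[62 62 62 54 36 14 13 8 3 0]
t=10: x=[62.0000 62.0000 61.4771 53.3996 36.0230 15.7217 13.1744 8.3846 3.3308 0.2105] k=[62 62 58 57 40 20 17 4 3 4]
t=11: x=[62.0000 61.7353 58.1749 55.9963 40.0711 21.5334 16.8654 5.0242 3.3308 4.2283] k=[62 62 57 54 44 23 18 2 1 7]

0.5323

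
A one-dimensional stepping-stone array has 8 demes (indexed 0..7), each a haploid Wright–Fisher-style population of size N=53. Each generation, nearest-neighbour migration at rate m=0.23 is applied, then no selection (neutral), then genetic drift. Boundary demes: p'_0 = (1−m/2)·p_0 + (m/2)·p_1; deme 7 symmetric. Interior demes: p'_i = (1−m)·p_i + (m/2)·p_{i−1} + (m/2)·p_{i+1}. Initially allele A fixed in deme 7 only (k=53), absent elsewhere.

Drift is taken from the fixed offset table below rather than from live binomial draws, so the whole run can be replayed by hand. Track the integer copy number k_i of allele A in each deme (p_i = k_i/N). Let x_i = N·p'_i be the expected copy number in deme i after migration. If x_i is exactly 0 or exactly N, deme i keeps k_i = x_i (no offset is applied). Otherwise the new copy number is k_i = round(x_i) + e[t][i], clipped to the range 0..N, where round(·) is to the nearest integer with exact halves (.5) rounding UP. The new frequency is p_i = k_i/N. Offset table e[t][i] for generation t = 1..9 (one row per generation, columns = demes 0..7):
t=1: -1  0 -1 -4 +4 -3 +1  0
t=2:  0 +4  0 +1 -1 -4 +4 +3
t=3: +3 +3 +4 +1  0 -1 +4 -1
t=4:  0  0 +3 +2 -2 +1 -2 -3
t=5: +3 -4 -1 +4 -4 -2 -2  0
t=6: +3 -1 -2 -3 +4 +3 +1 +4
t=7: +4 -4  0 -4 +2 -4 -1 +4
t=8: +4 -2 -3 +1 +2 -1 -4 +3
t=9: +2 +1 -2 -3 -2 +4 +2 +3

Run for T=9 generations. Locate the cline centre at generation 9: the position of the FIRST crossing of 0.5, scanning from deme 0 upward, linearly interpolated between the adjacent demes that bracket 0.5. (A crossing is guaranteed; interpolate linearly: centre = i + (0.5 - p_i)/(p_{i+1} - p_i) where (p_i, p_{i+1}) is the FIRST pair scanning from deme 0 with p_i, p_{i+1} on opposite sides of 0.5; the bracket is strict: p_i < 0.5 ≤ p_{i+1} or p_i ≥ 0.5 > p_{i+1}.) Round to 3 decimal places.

6.375

t=0: k=[0 0 0 0 0 0 0 53]
t=1: x=[0.0000 0.0000 0.0000 0.0000 0.0000 0.0000 6.0950 46.9050] k=[0 0 0 0 0 0 7 47]
t=2: x=[0.0000 0.0000 0.0000 0.0000 0.0000 0.8050 10.7950 42.4000] k=[0 0 0 0 0 0 15 45]
t=3: x=[0.0000 0.0000 0.0000 0.0000 0.0000 1.7250 16.7250 41.5500] k=[0 0 0 0 0 1 21 41]
t=4: x=[0.0000 0.0000 0.0000 0.0000 0.1150 3.1850 21.0000 38.7000] k=[0 0 0 0 0 4 19 36]
t=5: x=[0.0000 0.0000 0.0000 0.0000 0.4600 5.2650 19.2300 34.0450] k=[0 0 0 0 0 3 17 34]
t=6: x=[0.0000 0.0000 0.0000 0.0000 0.3450 4.2650 17.3450 32.0450] k=[0 0 0 0 4 7 18 36]
t=7: x=[0.0000 0.0000 0.0000 0.4600 3.8850 7.9200 18.8050 33.9300] k=[0 0 0 0 6 4 18 38]
t=8: x=[0.0000 0.0000 0.0000 0.6900 5.0800 5.8400 18.6900 35.7000] k=[0 0 0 2 7 5 15 39]
t=9: x=[0.0000 0.0000 0.2300 2.3450 6.1950 6.3800 16.6100 36.2400] k=[0 0 0 0 4 10 19 39]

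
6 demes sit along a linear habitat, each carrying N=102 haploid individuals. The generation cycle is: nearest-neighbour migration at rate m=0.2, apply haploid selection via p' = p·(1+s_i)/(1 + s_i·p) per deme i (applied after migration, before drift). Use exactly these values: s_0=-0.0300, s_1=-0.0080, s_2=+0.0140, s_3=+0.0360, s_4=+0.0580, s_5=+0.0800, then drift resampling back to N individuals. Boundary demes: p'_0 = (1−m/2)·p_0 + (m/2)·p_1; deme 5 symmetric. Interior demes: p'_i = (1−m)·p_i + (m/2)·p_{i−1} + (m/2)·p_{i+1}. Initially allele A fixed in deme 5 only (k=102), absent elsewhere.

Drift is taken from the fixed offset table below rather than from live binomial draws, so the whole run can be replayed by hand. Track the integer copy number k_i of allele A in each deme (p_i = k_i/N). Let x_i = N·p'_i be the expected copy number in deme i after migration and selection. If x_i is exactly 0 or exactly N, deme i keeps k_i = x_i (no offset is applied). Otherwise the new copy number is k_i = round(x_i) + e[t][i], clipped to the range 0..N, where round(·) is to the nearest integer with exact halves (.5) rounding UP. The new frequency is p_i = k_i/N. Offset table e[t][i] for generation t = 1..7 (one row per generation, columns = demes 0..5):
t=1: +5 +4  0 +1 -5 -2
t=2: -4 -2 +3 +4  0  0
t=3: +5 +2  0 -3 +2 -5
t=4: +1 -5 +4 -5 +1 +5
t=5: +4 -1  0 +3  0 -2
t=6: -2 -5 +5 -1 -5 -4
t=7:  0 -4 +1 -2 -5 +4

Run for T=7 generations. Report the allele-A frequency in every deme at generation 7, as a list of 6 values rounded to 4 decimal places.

t=0: k=[0 0 0 0 0 102]
t=1: x=[0.0000 0.0000 0.0000 0.0000 10.7294 92.4851] k=[0 0 0 0 6 90]
t=2: x=[0.0000 0.0000 0.0000 0.6215 14.4867 82.8271] k=[0 0 0 5 14 83]
t=3: x=[0.0000 0.0000 0.5070 5.5838 20.9221 77.5588] k=[0 0 1 3 23 73]
t=4: x=[0.0000 0.0992 1.1152 4.9644 27.1072 69.7215] k=[0 0 5 0 28 75]
t=5: x=[0.0000 0.4960 4.0538 3.4148 31.1053 71.9565] k=[0 0 4 6 31 70]
t=6: x=[0.0000 0.3968 3.8512 8.5737 33.6591 67.8694] k=[0 0 9 8 29 64]
t=7: x=[0.0000 0.8929 8.1031 10.5293 31.6167 62.3800] k=[0 0 9 9 27 66]

[0.0000, 0.0000, 0.0882, 0.0882, 0.2647, 0.6471]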